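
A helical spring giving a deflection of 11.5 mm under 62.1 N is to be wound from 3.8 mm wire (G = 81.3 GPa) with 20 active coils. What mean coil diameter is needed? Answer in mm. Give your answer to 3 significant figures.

Required rate k = F/δ = 62.1/11.5 = 5.4 N/mm
D = (Gd⁴/(8N_a·k))^(1/3) = (81.3×10³·3.8⁴/(8·20·5.4))^(1/3)
  = (19620.6)^(1/3) = 26.9714 mm

27.0 mm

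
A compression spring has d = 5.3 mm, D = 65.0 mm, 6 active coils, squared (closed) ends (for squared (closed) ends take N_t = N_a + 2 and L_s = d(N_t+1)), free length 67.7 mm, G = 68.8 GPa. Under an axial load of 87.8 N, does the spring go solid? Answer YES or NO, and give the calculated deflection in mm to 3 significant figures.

k = Gd⁴/(8D³N_a) = (68.8×10³)(5.3⁴)/(8·65.0³·6) = 4.1182 N/mm
N_t = 8; L_s = 5.3·9 = 47.7 mm; δ_solid = L₀ − L_s = 67.7 − 47.7 = 20 mm
δ = F/k = 87.8/4.1182 = 21.32 mm
δ ≥ δ_solid → spring goes solid

YES, δ = 21.3 mm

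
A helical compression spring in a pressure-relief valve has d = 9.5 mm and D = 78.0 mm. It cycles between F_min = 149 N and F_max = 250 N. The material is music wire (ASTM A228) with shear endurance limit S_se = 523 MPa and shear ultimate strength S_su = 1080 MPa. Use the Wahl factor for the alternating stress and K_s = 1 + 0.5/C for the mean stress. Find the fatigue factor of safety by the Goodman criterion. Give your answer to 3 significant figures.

C = D/d = 78.0/9.5 = 8.2105; K_W = (4C−1)/(4C−4)+0.615/C = 1.1789; K_s = 1+0.5/C = 1.0609
F_a = (F_max−F_min)/2 = 50.5 N; F_m = (F_max+F_min)/2 = 199.5 N
τ_a = K_W·8F_aD/(πd³) = 1.1789 × 11.699 = 13.792 MPa
τ_m = K_s·8F_mD/(πd³) = 1.0609 × 46.218 = 49.032 MPa
Goodman: 1/n_f = τ_a/S_se + τ_m/S_su = 13.792/523 + 49.032/1080 = 0.02637 + 0.04540 = 0.071772
n_f = 1/0.071772 = 13.93

13.9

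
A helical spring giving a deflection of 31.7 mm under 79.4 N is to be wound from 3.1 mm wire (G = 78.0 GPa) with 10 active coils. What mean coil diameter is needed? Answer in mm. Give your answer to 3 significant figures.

33.0 mm

Required rate k = F/δ = 79.4/31.7 = 2.5047 N/mm
D = (Gd⁴/(8N_a·k))^(1/3) = (78.0×10³·3.1⁴/(8·10·2.5047))^(1/3)
  = (35949.3)^(1/3) = 33.0038 mm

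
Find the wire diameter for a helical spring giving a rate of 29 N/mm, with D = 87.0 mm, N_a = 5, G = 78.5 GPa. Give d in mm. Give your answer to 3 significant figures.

9.93 mm

d = (8D³N_a·k / G)^(1/4) = (8·87.0³·5·29 / (78.5×10³))^0.25
  = (9730.7)^0.25 = 9.9320 mm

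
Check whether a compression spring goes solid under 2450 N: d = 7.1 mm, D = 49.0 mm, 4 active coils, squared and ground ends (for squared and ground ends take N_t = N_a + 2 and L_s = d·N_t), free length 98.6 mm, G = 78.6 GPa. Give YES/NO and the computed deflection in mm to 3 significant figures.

k = Gd⁴/(8D³N_a) = (78.6×10³)(7.1⁴)/(8·49.0³·4) = 53.054 N/mm
N_t = 6; L_s = 7.1·6 = 42.6 mm; δ_solid = L₀ − L_s = 98.6 − 42.6 = 56 mm
δ = F/k = 2450/53.054 = 46.179 mm
δ < δ_solid → spring does not go solid

NO, δ = 46.2 mm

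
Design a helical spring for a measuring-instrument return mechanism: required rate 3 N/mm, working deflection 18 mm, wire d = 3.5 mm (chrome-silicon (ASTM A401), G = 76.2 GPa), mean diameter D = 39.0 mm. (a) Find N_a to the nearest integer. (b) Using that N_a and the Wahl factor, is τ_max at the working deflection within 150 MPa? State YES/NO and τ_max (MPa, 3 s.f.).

N_a = Gd⁴/(8D³k) = (76.2×10³)(3.5⁴)/(8·39.0³·3) = 8.032 → N_a = 8
Actual rate k = Gd⁴/(8D³·8) = 3.012 N/mm
Working load F = kδ = 3.012·18 = 54.216 N
C = 39.0/3.5 = 11.1429; K_W = (4C−1)/(4C−4)+0.615/C = 1.1291
τ_max = K_W·8FD/(πd³) = 1.1291·125.58 = 141.8 MPa
τ_max ≤ 150 MPa → acceptable

(a) 8 coils; (b) YES, τ_max = 142 MPa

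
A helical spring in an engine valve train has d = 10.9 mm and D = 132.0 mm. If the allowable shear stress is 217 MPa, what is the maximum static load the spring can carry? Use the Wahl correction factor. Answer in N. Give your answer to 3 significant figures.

C = D/d = 132.0/10.9 = 12.1101
K_W = (4C−1)/(4C−4) + 0.615/C = 47.440/44.440 + 0.0508 = 1.1183
τ_max = K·8FD/(πd³) → F_max = τ_allow·πd³/(8DK)
F_max = 217·π·10.9³/(8·132.0·1.1183) = 8.8285e+05/1180.9 = 747.6 N

748 N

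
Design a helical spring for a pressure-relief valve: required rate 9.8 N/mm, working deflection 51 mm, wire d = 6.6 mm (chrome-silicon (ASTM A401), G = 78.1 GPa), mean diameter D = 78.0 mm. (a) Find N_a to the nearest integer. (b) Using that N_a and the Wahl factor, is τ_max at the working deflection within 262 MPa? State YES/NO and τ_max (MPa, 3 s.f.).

N_a = Gd⁴/(8D³k) = (78.1×10³)(6.6⁴)/(8·78.0³·9.8) = 3.983 → N_a = 4
Actual rate k = Gd⁴/(8D³·4) = 9.7587 N/mm
Working load F = kδ = 9.7587·51 = 497.69 N
C = 78.0/6.6 = 11.8182; K_W = (4C−1)/(4C−4)+0.615/C = 1.1214
τ_max = K_W·8FD/(πd³) = 1.1214·343.85 = 385.58 MPa
τ_max > 262 MPa → exceeds allowable

(a) 4 coils; (b) NO, τ_max = 386 MPa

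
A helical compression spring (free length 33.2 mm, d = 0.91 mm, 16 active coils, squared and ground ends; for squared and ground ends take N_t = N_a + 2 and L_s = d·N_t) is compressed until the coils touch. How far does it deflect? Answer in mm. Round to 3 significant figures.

N_t = 18; L_s = 0.91·18 = 16.38 mm
δ_solid = L₀ − L_s = 33.2 − 16.38 = 16.82 mm

16.8 mm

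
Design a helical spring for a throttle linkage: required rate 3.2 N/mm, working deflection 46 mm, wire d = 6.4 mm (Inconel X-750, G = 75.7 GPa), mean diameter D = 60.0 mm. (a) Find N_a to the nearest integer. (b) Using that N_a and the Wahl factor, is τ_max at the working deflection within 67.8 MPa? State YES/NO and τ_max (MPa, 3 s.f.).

(a) 23 coils; (b) NO, τ_max = 99.0 MPa

N_a = Gd⁴/(8D³k) = (75.7×10³)(6.4⁴)/(8·60.0³·3.2) = 22.97 → N_a = 23
Actual rate k = Gd⁴/(8D³·23) = 3.1955 N/mm
Working load F = kδ = 3.1955·46 = 146.99 N
C = 60.0/6.4 = 9.3750; K_W = (4C−1)/(4C−4)+0.615/C = 1.1552
τ_max = K_W·8FD/(πd³) = 1.1552·85.675 = 98.968 MPa
τ_max > 67.8 MPa → exceeds allowable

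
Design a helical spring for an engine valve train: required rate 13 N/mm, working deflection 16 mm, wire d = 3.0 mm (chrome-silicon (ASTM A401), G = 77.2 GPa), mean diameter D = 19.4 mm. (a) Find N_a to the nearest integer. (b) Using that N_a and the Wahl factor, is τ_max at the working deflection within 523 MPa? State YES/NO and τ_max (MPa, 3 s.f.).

N_a = Gd⁴/(8D³k) = (77.2×10³)(3.0⁴)/(8·19.4³·13) = 8.235 → N_a = 8
Actual rate k = Gd⁴/(8D³·8) = 13.382 N/mm
Working load F = kδ = 13.382·16 = 214.11 N
C = 19.4/3.0 = 6.4667; K_W = (4C−1)/(4C−4)+0.615/C = 1.2323
τ_max = K_W·8FD/(πd³) = 1.2323·391.76 = 482.76 MPa
τ_max ≤ 523 MPa → acceptable

(a) 8 coils; (b) YES, τ_max = 483 MPa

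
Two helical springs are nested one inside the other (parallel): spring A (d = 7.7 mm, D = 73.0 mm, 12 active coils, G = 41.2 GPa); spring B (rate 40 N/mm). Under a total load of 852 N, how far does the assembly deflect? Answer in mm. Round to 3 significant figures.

k_A = Gd⁴/(8D³N_a) = (41.2×10³)(7.7⁴)/(8·73.0³·12) = 3.8781 N/mm
Parallel: k_eq = 3.8781 + 40 = 43.878 N/mm
δ = F/k_eq = 852/43.878 = 19.417 mm

19.4 mm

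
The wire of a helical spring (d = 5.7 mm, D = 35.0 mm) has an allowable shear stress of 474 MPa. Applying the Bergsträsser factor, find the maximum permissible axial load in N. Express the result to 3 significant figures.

800 N

C = D/d = 35.0/5.7 = 6.1404
K_B = (4C+2)/(4C−3) = 26.561/21.561 = 1.2319
τ_max = K·8FD/(πd³) → F_max = τ_allow·πd³/(8DK)
F_max = 474·π·5.7³/(8·35.0·1.2319) = 2.7577e+05/344.93 = 799.5 N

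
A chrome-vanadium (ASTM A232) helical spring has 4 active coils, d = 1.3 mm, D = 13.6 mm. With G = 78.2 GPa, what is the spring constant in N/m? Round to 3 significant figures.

k = Gd⁴/(8D³N_a) = (78.2×10³ × 1.3⁴) / (8 × 13.6³ × 4)
  = 223347 / 80494.6 = 2.7747 N/mm = 2774.7 N/m

2770 N/m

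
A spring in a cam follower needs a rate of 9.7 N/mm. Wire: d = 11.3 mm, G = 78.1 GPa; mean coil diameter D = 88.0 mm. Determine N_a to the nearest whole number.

24

N_a = Gd⁴/(8D³k) = (78.1×10³ × 11.3⁴)/(8 × 88.0³ × 9.7)
    = 1.2734e+09 / 5.28822e+07 = 24.08 → 24 coils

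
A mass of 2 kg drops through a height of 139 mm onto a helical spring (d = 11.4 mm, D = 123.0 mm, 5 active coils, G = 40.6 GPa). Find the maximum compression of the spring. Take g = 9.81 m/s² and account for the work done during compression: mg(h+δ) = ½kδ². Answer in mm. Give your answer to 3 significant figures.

26.6 mm

k = Gd⁴/(8D³N_a) = (40.6×10³)(11.4⁴)/(8·123.0³·5) = 9.2123 N/mm
W = mg = 2 × 9.81 = 19.62 N
½kδ² − Wδ − Wh = 0 → δ = (W + √(W² + 2kWh))/k
δ = (19.62 + √(384.94 + 50247.4))/9.2123 = (19.62 + 225.02)/9.2123 = 26.555 mm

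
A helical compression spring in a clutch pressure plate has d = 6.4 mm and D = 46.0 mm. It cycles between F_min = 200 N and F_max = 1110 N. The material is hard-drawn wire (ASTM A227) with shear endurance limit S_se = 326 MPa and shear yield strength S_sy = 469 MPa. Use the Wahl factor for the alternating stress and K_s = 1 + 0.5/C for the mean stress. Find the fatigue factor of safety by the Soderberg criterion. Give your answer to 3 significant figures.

0.704

C = D/d = 46.0/6.4 = 7.1875; K_W = (4C−1)/(4C−4)+0.615/C = 1.2068; K_s = 1+0.5/C = 1.0696
F_a = (F_max−F_min)/2 = 455 N; F_m = (F_max+F_min)/2 = 655 N
τ_a = K_W·8F_aD/(πd³) = 1.2068 × 203.31 = 245.36 MPa
τ_m = K_s·8F_mD/(πd³) = 1.0696 × 292.68 = 313.04 MPa
Soderberg: 1/n_f = τ_a/S_se + τ_m/S_sy = 245.36/326 + 313.04/469 = 0.75263 + 0.66747 = 1.4201
n_f = 1/1.4201 = 0.7042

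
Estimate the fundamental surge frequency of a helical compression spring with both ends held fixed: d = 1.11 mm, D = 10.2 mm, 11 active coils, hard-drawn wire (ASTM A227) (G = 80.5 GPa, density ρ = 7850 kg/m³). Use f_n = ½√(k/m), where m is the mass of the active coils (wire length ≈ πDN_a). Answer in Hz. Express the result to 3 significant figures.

350 Hz

k = Gd⁴/(8D³N_a) = (80.5×10³)(1.11⁴)/(8·10.2³·11) = 1.3086 N/mm = 1308.6 N/m
Wire length L = πDN_a = π·10.2·11 = 352.49 mm
m = ρ·(πd²/4)·L = 7850 × 0.96769×10⁻⁶ m² × 0.35249 m = 0.0026776 kg
f_n = ½√(k/m) = 0.5·√(1308.6/0.0026776) = 0.5·√(4.8872e+05) = 349.54 Hz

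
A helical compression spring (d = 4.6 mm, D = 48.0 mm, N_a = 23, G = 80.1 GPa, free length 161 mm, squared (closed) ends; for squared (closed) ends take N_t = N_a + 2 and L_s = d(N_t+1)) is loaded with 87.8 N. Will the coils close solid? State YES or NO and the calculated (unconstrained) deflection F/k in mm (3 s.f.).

k = Gd⁴/(8D³N_a) = (80.1×10³)(4.6⁴)/(8·48.0³·23) = 1.7625 N/mm
N_t = 25; L_s = 4.6·26 = 119.6 mm; δ_solid = L₀ − L_s = 161 − 119.6 = 41.4 mm
δ = F/k = 87.8/1.7625 = 49.816 mm
δ ≥ δ_solid → spring goes solid

YES, δ = 49.8 mm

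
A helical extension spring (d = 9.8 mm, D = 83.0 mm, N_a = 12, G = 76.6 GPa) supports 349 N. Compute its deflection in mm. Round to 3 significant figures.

27.1 mm

k = Gd⁴/(8D³N_a) = (76.6×10³)(9.8⁴)/(8·83.0³·12) = 12.871 N/mm
δ = F/k = 349 / 12.871 = 27.114 mm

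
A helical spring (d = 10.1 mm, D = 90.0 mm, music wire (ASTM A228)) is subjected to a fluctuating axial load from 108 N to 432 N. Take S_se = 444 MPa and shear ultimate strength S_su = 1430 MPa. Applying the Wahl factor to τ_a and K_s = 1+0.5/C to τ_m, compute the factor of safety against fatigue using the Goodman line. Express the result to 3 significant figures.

C = D/d = 90.0/10.1 = 8.9109; K_W = (4C−1)/(4C−4)+0.615/C = 1.1638; K_s = 1+0.5/C = 1.0561
F_a = (F_max−F_min)/2 = 162 N; F_m = (F_max+F_min)/2 = 270 N
τ_a = K_W·8F_aD/(πd³) = 1.1638 × 36.036 = 41.939 MPa
τ_m = K_s·8F_mD/(πd³) = 1.0561 × 60.06 = 63.43 MPa
Goodman: 1/n_f = τ_a/S_se + τ_m/S_su = 41.939/444 + 63.43/1430 = 0.09446 + 0.04436 = 0.13881
n_f = 1/0.13881 = 7.204

7.20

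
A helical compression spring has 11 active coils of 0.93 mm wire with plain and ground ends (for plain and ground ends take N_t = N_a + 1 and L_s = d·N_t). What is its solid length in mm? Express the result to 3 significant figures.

plain and ground ends: N_t = N_a + 1 = 11 + 1 = 12
L_s = d·N_t = 0.93 × 12 = 11.16 mm

11.2 mm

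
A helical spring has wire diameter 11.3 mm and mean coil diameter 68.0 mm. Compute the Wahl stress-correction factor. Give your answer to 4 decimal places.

1.2517

C = D/d = 68.0/11.3 = 6.0177
K_W = (4C−1)/(4C−4) + 0.615/C = 23.071/20.071 + 0.1022 = 1.2517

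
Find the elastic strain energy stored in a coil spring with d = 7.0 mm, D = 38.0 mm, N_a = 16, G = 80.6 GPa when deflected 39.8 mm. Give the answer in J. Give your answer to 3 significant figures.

21.8 J

k = Gd⁴/(8D³N_a) = (80.6×10³)(7.0⁴)/(8·38.0³·16) = 27.553 N/mm
U = ½kδ² = 0.5 × 27.553 × 39.8² = 21822 N·mm = 21.822 J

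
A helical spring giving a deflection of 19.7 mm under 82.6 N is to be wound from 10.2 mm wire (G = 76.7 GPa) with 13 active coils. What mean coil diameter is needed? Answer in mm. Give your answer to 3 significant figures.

124 mm

Required rate k = F/δ = 82.6/19.7 = 4.1929 N/mm
D = (Gd⁴/(8N_a·k))^(1/3) = (76.7×10³·10.2⁴/(8·13·4.1929))^(1/3)
  = (1.90392e+06)^(1/3) = 123.9414 mm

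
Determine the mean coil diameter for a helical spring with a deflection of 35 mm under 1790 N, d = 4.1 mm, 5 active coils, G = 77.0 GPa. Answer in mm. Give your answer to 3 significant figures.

Required rate k = F/δ = 1790/35 = 51.143 N/mm
D = (Gd⁴/(8N_a·k))^(1/3) = (77.0×10³·4.1⁴/(8·5·51.143))^(1/3)
  = (10636.1)^(1/3) = 21.9918 mm

22.0 mm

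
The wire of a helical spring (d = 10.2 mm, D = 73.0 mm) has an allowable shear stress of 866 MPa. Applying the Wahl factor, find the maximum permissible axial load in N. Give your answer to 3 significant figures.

4090 N

C = D/d = 73.0/10.2 = 7.1569
K_W = (4C−1)/(4C−4) + 0.615/C = 27.627/24.627 + 0.0859 = 1.2077
τ_max = K·8FD/(πd³) → F_max = τ_allow·πd³/(8DK)
F_max = 866·π·10.2³/(8·73.0·1.2077) = 2.8871e+06/705.32 = 4093.4 N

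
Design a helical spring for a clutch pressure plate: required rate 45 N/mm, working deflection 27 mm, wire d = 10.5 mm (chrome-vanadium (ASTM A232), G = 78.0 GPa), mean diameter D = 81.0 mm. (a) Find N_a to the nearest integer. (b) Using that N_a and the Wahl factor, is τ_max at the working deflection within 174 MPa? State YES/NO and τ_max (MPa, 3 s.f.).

N_a = Gd⁴/(8D³k) = (78.0×10³)(10.5⁴)/(8·81.0³·45) = 4.956 → N_a = 5
Actual rate k = Gd⁴/(8D³·5) = 44.6 N/mm
Working load F = kδ = 44.6·27 = 1204.2 N
C = 81.0/10.5 = 7.7143; K_W = (4C−1)/(4C−4)+0.615/C = 1.1914
τ_max = K_W·8FD/(πd³) = 1.1914·214.56 = 255.64 MPa
τ_max > 174 MPa → exceeds allowable

(a) 5 coils; (b) NO, τ_max = 256 MPa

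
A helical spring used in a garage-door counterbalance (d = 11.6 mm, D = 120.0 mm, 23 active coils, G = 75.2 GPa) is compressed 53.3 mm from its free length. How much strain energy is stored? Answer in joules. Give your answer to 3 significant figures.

6.08 J

k = Gd⁴/(8D³N_a) = (75.2×10³)(11.6⁴)/(8·120.0³·23) = 4.2824 N/mm
U = ½kδ² = 0.5 × 4.2824 × 53.3² = 6082.9 N·mm = 6.0829 J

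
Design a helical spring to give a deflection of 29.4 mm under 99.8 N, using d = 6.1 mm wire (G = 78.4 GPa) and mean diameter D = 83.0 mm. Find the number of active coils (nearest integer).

Required rate k = F/δ = 99.8/29.4 = 3.3946 N/mm
N_a = Gd⁴/(8D³k) = (78.4×10³ × 6.1⁴)/(8 × 83.0³ × 3.3946)
    = 1.08551e+08 / 1.55277e+07 = 6.991 → 7 coils

7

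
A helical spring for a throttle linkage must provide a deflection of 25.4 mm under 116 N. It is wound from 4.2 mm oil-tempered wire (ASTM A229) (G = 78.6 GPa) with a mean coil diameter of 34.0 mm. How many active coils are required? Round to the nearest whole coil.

Required rate k = F/δ = 116/25.4 = 4.5669 N/mm
N_a = Gd⁴/(8D³k) = (78.6×10³ × 4.2⁴)/(8 × 34.0³ × 4.5669)
    = 2.44579e+07 / 1.43599e+06 = 17.03 → 17 coils

17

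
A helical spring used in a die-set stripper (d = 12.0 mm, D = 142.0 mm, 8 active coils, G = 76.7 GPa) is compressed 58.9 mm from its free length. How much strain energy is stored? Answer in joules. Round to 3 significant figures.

k = Gd⁴/(8D³N_a) = (76.7×10³)(12.0⁴)/(8·142.0³·8) = 8.6791 N/mm
U = ½kδ² = 0.5 × 8.6791 × 58.9² = 15055 N·mm = 15.055 J

15.1 J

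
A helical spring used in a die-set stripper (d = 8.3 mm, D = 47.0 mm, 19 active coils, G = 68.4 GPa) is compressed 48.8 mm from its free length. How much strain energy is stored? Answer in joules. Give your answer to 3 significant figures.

k = Gd⁴/(8D³N_a) = (68.4×10³)(8.3⁴)/(8·47.0³·19) = 20.57 N/mm
U = ½kδ² = 0.5 × 20.57 × 48.8² = 24493 N·mm = 24.493 J

24.5 J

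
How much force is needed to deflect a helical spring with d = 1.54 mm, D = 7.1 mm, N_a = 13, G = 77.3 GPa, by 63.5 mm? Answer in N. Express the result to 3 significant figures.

k = Gd⁴/(8D³N_a) = (77.3×10³)(1.54⁴)/(8·7.1³·13) = 11.68 N/mm
F = k·δ = 11.68 × 63.5 = 741.7 N

742 N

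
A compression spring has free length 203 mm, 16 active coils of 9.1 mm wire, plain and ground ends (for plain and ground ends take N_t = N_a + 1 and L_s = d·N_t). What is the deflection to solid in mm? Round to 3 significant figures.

48.3 mm

N_t = 17; L_s = 9.1·17 = 154.7 mm
δ_solid = L₀ − L_s = 203 − 154.7 = 48.3 mm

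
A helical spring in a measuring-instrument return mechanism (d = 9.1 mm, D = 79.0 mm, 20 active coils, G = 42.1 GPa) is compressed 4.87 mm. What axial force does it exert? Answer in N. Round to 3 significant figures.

k = Gd⁴/(8D³N_a) = (42.1×10³)(9.1⁴)/(8·79.0³·20) = 3.6597 N/mm
F = k·δ = 3.6597 × 4.87 = 17.823 N

17.8 N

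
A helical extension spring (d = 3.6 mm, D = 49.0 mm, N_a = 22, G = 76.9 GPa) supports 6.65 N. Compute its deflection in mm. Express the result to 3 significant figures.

10.7 mm

k = Gd⁴/(8D³N_a) = (76.9×10³)(3.6⁴)/(8·49.0³·22) = 0.62379 N/mm
δ = F/k = 6.65 / 0.62379 = 10.661 mm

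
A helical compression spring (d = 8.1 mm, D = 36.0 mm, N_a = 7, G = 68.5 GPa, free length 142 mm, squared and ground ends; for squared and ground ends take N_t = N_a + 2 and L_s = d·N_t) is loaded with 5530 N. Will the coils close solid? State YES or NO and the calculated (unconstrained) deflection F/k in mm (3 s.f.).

NO, δ = 49.0 mm

k = Gd⁴/(8D³N_a) = (68.5×10³)(8.1⁴)/(8·36.0³·7) = 112.86 N/mm
N_t = 9; L_s = 8.1·9 = 72.9 mm; δ_solid = L₀ − L_s = 142 − 72.9 = 69.1 mm
δ = F/k = 5530/112.86 = 48.999 mm
δ < δ_solid → spring does not go solid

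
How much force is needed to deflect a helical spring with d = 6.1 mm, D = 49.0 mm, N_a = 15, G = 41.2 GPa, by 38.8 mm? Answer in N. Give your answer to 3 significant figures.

157 N

k = Gd⁴/(8D³N_a) = (41.2×10³)(6.1⁴)/(8·49.0³·15) = 4.0406 N/mm
F = k·δ = 4.0406 × 38.8 = 156.78 N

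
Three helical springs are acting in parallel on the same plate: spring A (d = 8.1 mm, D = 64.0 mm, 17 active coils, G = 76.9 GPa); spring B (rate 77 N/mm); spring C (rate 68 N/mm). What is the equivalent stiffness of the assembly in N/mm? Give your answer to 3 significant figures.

k_A = Gd⁴/(8D³N_a) = (76.9×10³)(8.1⁴)/(8·64.0³·17) = 9.2851 N/mm
Parallel: k_eq = 9.2851 + 77 + 68 = 154.29 N/mm

154 N/mm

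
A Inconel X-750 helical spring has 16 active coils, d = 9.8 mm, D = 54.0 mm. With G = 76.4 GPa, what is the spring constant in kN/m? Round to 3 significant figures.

35.0 kN/m

k = Gd⁴/(8D³N_a) = (76.4×10³ × 9.8⁴) / (8 × 54.0³ × 16)
  = 7.04689e+08 / 2.01554e+07 = 34.963 N/mm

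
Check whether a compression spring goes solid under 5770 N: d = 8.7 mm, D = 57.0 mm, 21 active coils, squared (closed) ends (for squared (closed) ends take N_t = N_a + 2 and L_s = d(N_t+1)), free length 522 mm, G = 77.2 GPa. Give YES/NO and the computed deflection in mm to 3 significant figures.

YES, δ = 406 mm

k = Gd⁴/(8D³N_a) = (77.2×10³)(8.7⁴)/(8·57.0³·21) = 14.215 N/mm
N_t = 23; L_s = 8.7·24 = 208.8 mm; δ_solid = L₀ − L_s = 522 − 208.8 = 313.2 mm
δ = F/k = 5770/14.215 = 405.9 mm
δ ≥ δ_solid → spring goes solid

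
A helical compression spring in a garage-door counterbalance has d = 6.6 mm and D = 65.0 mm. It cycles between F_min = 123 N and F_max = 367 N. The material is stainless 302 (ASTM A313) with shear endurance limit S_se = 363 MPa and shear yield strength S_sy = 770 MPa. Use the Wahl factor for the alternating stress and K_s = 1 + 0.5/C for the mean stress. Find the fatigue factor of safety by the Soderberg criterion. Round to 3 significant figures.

C = D/d = 65.0/6.6 = 9.8485; K_W = (4C−1)/(4C−4)+0.615/C = 1.1472; K_s = 1+0.5/C = 1.0508
F_a = (F_max−F_min)/2 = 122 N; F_m = (F_max+F_min)/2 = 245 N
τ_a = K_W·8F_aD/(πd³) = 1.1472 × 70.24 = 80.579 MPa
τ_m = K_s·8F_mD/(πd³) = 1.0508 × 141.05 = 148.22 MPa
Soderberg: 1/n_f = τ_a/S_se + τ_m/S_sy = 80.579/363 + 148.22/770 = 0.22198 + 0.19249 = 0.41447
n_f = 1/0.41447 = 2.413

2.41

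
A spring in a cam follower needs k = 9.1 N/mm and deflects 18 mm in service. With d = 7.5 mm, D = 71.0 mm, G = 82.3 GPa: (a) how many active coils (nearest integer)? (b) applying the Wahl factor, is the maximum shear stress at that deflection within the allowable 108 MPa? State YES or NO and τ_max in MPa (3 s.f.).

(a) 10 coils; (b) YES, τ_max = 80.9 MPa

N_a = Gd⁴/(8D³k) = (82.3×10³)(7.5⁴)/(8·71.0³·9.1) = 9.994 → N_a = 10
Actual rate k = Gd⁴/(8D³·10) = 9.0945 N/mm
Working load F = kδ = 9.0945·18 = 163.7 N
C = 71.0/7.5 = 9.4667; K_W = (4C−1)/(4C−4)+0.615/C = 1.1535
τ_max = K_W·8FD/(πd³) = 1.1535·70.156 = 80.929 MPa
τ_max ≤ 108 MPa → acceptable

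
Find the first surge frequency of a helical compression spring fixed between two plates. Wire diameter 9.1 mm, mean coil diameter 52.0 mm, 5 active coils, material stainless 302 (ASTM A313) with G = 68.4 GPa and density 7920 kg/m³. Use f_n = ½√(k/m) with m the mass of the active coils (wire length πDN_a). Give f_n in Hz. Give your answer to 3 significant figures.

223 Hz

k = Gd⁴/(8D³N_a) = (68.4×10³)(9.1⁴)/(8·52.0³·5) = 83.397 N/mm = 83397 N/m
Wire length L = πDN_a = π·52.0·5 = 816.81 mm
m = ρ·(πd²/4)·L = 7920 × 65.039×10⁻⁶ m² × 0.81681 m = 0.42075 kg
f_n = ½√(k/m) = 0.5·√(83397/0.42075) = 0.5·√(1.9821e+05) = 222.61 Hz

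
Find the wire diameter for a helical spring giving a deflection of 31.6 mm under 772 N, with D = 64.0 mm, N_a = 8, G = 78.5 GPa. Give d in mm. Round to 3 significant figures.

8.50 mm

Required rate k = F/δ = 772/31.6 = 24.43 N/mm
d = (8D³N_a·k / G)^(1/4) = (8·64.0³·8·24.43 / (78.5×10³))^0.25
  = (5221.3)^0.25 = 8.5005 mm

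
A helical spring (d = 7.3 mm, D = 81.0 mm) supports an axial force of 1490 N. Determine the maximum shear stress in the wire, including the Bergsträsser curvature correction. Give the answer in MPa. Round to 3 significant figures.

Spring index C = D/d = 81.0/7.3 = 11.0959
K_B = (4C+2)/(4C−3) = 46.384/41.384 = 1.1208
τ₀ = 8FD/(πd³) = 8·1490·81.0/(π·7.3³) = 965520/1222.1 = 790.03 MPa
τ_max = K·τ₀ = 1.1208 × 790.03 = 885.48 MPa

885 MPa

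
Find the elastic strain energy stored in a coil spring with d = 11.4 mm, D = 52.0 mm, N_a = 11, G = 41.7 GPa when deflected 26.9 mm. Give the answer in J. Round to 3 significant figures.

20.6 J

k = Gd⁴/(8D³N_a) = (41.7×10³)(11.4⁴)/(8·52.0³·11) = 56.92 N/mm
U = ½kδ² = 0.5 × 56.92 × 26.9² = 20594 N·mm = 20.594 J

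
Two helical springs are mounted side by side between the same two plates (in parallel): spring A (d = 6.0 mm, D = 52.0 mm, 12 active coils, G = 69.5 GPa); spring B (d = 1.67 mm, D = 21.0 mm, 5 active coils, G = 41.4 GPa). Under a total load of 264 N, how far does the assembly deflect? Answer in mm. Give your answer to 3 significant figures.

35.0 mm

k_A = Gd⁴/(8D³N_a) = (69.5×10³)(6.0⁴)/(8·52.0³·12) = 6.6728 N/mm
k_B = Gd⁴/(8D³N_a) = (41.4×10³)(1.67⁴)/(8·21.0³·5) = 0.86926 N/mm
Parallel: k_eq = 6.6728 + 0.86926 = 7.5421 N/mm
δ = F/k_eq = 264/7.5421 = 35.004 mm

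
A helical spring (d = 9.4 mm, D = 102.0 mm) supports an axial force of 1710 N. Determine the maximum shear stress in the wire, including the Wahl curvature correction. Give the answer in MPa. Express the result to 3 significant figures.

606 MPa

Spring index C = D/d = 102.0/9.4 = 10.8511
K_W = (4C−1)/(4C−4) + 0.615/C = 42.404/39.404 + 0.0567 = 1.1328
τ₀ = 8FD/(πd³) = 8·1710·102.0/(π·9.4³) = 1.39536e+06/2609.4 = 534.75 MPa
τ_max = K·τ₀ = 1.1328 × 534.75 = 605.77 MPa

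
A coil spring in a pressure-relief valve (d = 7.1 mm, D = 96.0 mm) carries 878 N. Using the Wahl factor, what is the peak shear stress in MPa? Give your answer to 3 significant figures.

Spring index C = D/d = 96.0/7.1 = 13.5211
K_W = (4C−1)/(4C−4) + 0.615/C = 53.085/50.085 + 0.0455 = 1.1054
τ₀ = 8FD/(πd³) = 8·878·96.0/(π·7.1³) = 674304/1124.4 = 599.7 MPa
τ_max = K·τ₀ = 1.1054 × 599.7 = 662.89 MPa

663 MPa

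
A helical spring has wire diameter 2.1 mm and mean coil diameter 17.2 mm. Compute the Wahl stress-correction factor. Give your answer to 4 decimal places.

1.1794

C = D/d = 17.2/2.1 = 8.1905
K_W = (4C−1)/(4C−4) + 0.615/C = 31.762/28.762 + 0.0751 = 1.1794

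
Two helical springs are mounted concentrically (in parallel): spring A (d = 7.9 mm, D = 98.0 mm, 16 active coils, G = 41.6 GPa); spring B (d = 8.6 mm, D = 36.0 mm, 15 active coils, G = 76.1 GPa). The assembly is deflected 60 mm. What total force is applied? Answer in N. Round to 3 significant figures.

k_A = Gd⁴/(8D³N_a) = (41.6×10³)(7.9⁴)/(8·98.0³·16) = 1.345 N/mm
k_B = Gd⁴/(8D³N_a) = (76.1×10³)(8.6⁴)/(8·36.0³·15) = 74.351 N/mm
Parallel: k_eq = 1.345 + 74.351 = 75.696 N/mm
F = k_eq·δ = 75.696·60 = 4541.8 N

4540 N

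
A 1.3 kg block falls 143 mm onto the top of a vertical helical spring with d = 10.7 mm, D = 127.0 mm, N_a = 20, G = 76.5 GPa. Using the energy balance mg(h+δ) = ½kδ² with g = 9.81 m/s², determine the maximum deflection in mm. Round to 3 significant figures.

38.9 mm

k = Gd⁴/(8D³N_a) = (76.5×10³)(10.7⁴)/(8·127.0³·20) = 3.0596 N/mm
W = mg = 1.3 × 9.81 = 12.753 N
½kδ² − Wδ − Wh = 0 → δ = (W + √(W² + 2kWh))/k
δ = (12.753 + √(162.64 + 11159.5))/3.0596 = (12.753 + 106.41)/3.0596 = 38.946 mm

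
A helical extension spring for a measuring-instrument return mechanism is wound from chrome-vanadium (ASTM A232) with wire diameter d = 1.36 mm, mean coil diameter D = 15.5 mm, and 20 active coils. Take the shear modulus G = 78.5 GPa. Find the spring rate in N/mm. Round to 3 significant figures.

k = Gd⁴/(8D³N_a) = (78.5×10³ × 1.36⁴) / (8 × 15.5³ × 20)
  = 268550 / 595820 = 0.45072 N/mm

0.451 N/mm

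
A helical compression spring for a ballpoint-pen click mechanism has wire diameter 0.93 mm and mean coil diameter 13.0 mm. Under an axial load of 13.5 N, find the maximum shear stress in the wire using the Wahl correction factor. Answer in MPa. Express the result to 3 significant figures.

Spring index C = D/d = 13.0/0.93 = 13.9785
K_W = (4C−1)/(4C−4) + 0.615/C = 54.914/51.914 + 0.0440 = 1.1018
τ₀ = 8FD/(πd³) = 8·13.5·13.0/(π·0.93³) = 1404/2.527 = 555.61 MPa
τ_max = K·τ₀ = 1.1018 × 555.61 = 612.16 MPa

612 MPa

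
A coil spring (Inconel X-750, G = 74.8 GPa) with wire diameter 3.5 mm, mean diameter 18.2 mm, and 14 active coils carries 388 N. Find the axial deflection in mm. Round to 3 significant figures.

23.3 mm

k = Gd⁴/(8D³N_a) = (74.8×10³)(3.5⁴)/(8·18.2³·14) = 16.624 N/mm
δ = F/k = 388 / 16.624 = 23.339 mm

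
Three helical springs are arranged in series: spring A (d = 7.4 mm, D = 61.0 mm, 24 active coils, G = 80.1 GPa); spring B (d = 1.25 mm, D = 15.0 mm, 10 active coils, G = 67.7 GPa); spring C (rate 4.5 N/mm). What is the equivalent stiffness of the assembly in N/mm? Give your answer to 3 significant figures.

0.491 N/mm

k_A = Gd⁴/(8D³N_a) = (80.1×10³)(7.4⁴)/(8·61.0³·24) = 5.5115 N/mm
k_B = Gd⁴/(8D³N_a) = (67.7×10³)(1.25⁴)/(8·15.0³·10) = 0.61216 N/mm
Series: 1/k_eq = 1/5.5115 + 1/0.61216 + 1/4.5 = 2.0372; k_eq = 0.49086 N/mm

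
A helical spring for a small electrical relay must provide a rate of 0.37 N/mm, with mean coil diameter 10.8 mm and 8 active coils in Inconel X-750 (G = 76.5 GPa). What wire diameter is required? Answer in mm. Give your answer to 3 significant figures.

d = (8D³N_a·k / G)^(1/4) = (8·10.8³·8·0.37 / (76.5×10³))^0.25
  = (0.38993)^0.25 = 0.7902 mm

0.790 mm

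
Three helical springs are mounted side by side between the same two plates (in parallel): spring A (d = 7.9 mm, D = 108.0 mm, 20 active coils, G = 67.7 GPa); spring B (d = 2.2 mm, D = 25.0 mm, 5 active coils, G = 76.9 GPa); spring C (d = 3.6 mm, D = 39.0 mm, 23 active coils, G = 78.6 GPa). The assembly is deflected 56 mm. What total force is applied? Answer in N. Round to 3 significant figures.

302 N

k_A = Gd⁴/(8D³N_a) = (67.7×10³)(7.9⁴)/(8·108.0³·20) = 1.3083 N/mm
k_B = Gd⁴/(8D³N_a) = (76.9×10³)(2.2⁴)/(8·25.0³·5) = 2.8823 N/mm
k_C = Gd⁴/(8D³N_a) = (78.6×10³)(3.6⁴)/(8·39.0³·23) = 1.2095 N/mm
Parallel: k_eq = 1.3083 + 2.8823 + 1.2095 = 5.4001 N/mm
F = k_eq·δ = 5.4001·56 = 302.41 N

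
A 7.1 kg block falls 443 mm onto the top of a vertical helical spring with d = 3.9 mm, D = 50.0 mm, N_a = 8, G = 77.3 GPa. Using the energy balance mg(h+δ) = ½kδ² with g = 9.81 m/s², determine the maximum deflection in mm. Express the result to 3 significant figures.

200 mm

k = Gd⁴/(8D³N_a) = (77.3×10³)(3.9⁴)/(8·50.0³·8) = 2.2354 N/mm
W = mg = 7.1 × 9.81 = 69.651 N
½kδ² − Wδ − Wh = 0 → δ = (W + √(W² + 2kWh))/k
δ = (69.651 + √(4851.3 + 137946))/2.2354 = (69.651 + 377.89)/2.2354 = 200.21 mm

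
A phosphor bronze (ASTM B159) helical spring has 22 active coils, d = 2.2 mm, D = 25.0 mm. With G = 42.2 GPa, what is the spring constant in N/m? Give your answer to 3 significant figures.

359 N/m

k = Gd⁴/(8D³N_a) = (42.2×10³ × 2.2⁴) / (8 × 25.0³ × 22)
  = 988560 / 2.75e+06 = 0.35948 N/mm = 359.48 N/m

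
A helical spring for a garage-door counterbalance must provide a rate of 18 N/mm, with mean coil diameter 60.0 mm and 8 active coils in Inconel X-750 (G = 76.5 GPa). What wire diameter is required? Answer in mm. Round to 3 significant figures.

d = (8D³N_a·k / G)^(1/4) = (8·60.0³·8·18 / (76.5×10³))^0.25
  = (3252.7)^0.25 = 7.5520 mm

7.55 mm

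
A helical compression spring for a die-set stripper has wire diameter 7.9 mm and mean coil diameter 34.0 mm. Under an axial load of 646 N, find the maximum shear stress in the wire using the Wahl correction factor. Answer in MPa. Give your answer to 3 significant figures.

155 MPa

Spring index C = D/d = 34.0/7.9 = 4.3038
K_W = (4C−1)/(4C−4) + 0.615/C = 16.215/13.215 + 0.1429 = 1.3699
τ₀ = 8FD/(πd³) = 8·646·34.0/(π·7.9³) = 175712/1548.9 = 113.44 MPa
τ_max = K·τ₀ = 1.3699 × 113.44 = 155.4 MPa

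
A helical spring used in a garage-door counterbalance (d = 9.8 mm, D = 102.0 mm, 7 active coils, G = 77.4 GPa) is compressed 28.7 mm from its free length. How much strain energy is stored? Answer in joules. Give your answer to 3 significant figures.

k = Gd⁴/(8D³N_a) = (77.4×10³)(9.8⁴)/(8·102.0³·7) = 12.013 N/mm
U = ½kδ² = 0.5 × 12.013 × 28.7² = 4947.6 N·mm = 4.9476 J

4.95 J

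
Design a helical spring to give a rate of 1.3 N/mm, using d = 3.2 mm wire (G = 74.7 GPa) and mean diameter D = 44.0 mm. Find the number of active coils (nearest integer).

N_a = Gd⁴/(8D³k) = (74.7×10³ × 3.2⁴)/(8 × 44.0³ × 1.3)
    = 7.83286e+06 / 885914 = 8.842 → 9 coils

9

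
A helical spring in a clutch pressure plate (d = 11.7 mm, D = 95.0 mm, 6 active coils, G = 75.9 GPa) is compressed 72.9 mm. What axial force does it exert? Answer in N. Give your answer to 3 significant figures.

k = Gd⁴/(8D³N_a) = (75.9×10³)(11.7⁴)/(8·95.0³·6) = 34.56 N/mm
F = k·δ = 34.56 × 72.9 = 2519.4 N

2520 N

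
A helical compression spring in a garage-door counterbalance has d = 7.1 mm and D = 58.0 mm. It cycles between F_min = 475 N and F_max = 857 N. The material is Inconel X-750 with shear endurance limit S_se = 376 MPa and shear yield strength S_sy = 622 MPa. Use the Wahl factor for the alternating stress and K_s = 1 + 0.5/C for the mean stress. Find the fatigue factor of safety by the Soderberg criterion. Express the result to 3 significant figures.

1.40

C = D/d = 58.0/7.1 = 8.1690; K_W = (4C−1)/(4C−4)+0.615/C = 1.1799; K_s = 1+0.5/C = 1.0612
F_a = (F_max−F_min)/2 = 191 N; F_m = (F_max+F_min)/2 = 666 N
τ_a = K_W·8F_aD/(πd³) = 1.1799 × 78.818 = 92.998 MPa
τ_m = K_s·8F_mD/(πd³) = 1.0612 × 274.83 = 291.65 MPa
Soderberg: 1/n_f = τ_a/S_se + τ_m/S_sy = 92.998/376 + 291.65/622 = 0.24733 + 0.46890 = 0.71623
n_f = 1/0.71623 = 1.396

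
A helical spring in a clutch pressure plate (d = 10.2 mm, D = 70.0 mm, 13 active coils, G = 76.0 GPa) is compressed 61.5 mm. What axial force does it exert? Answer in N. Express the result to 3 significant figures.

k = Gd⁴/(8D³N_a) = (76.0×10³)(10.2⁴)/(8·70.0³·13) = 23.061 N/mm
F = k·δ = 23.061 × 61.5 = 1418.3 N

1420 N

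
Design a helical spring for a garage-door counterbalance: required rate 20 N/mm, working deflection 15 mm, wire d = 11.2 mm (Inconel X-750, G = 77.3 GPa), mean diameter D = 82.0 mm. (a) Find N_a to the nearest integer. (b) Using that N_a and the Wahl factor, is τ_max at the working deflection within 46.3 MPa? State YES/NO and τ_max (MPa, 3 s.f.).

(a) 14 coils; (b) NO, τ_max = 52.8 MPa

N_a = Gd⁴/(8D³k) = (77.3×10³)(11.2⁴)/(8·82.0³·20) = 13.79 → N_a = 14
Actual rate k = Gd⁴/(8D³·14) = 19.697 N/mm
Working load F = kδ = 19.697·15 = 295.45 N
C = 82.0/11.2 = 7.3214; K_W = (4C−1)/(4C−4)+0.615/C = 1.2026
τ_max = K_W·8FD/(πd³) = 1.2026·43.912 = 52.81 MPa
τ_max > 46.3 MPa → exceeds allowable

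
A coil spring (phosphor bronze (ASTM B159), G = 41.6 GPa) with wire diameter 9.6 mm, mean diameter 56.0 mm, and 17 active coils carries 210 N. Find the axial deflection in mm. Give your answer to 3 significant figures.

k = Gd⁴/(8D³N_a) = (41.6×10³)(9.6⁴)/(8·56.0³·17) = 14.794 N/mm
δ = F/k = 210 / 14.794 = 14.195 mm

14.2 mm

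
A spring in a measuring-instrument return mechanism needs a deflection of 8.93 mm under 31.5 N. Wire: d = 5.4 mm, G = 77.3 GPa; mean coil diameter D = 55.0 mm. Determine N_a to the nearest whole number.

Required rate k = F/δ = 31.5/8.93 = 3.5274 N/mm
N_a = Gd⁴/(8D³k) = (77.3×10³ × 5.4⁴)/(8 × 55.0³ × 3.5274)
    = 6.57286e+07 / 4.69502e+06 = 14 → 14 coils

14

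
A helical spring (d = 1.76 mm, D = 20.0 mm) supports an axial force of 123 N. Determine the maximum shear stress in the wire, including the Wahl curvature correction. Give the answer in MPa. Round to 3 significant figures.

1290 MPa

Spring index C = D/d = 20.0/1.76 = 11.3636
K_W = (4C−1)/(4C−4) + 0.615/C = 44.455/41.455 + 0.0541 = 1.1265
τ₀ = 8FD/(πd³) = 8·123·20.0/(π·1.76³) = 19680/17.127 = 1149 MPa
τ_max = K·τ₀ = 1.1265 × 1149 = 1294.4 MPa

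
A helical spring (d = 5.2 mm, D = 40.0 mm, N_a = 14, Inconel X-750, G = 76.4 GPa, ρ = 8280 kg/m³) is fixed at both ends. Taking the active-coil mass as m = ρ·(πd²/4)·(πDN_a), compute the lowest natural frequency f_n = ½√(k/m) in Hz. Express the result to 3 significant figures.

k = Gd⁴/(8D³N_a) = (76.4×10³)(5.2⁴)/(8·40.0³·14) = 7.7931 N/mm = 7793.1 N/m
Wire length L = πDN_a = π·40.0·14 = 1759.3 mm
m = ρ·(πd²/4)·L = 8280 × 21.237×10⁻⁶ m² × 1.7593 m = 0.30936 kg
f_n = ½√(k/m) = 0.5·√(7793.1/0.30936) = 0.5·√(25191) = 79.358 Hz

79.4 Hz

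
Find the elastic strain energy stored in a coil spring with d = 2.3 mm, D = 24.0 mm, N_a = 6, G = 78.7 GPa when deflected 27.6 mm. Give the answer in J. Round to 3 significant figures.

k = Gd⁴/(8D³N_a) = (78.7×10³)(2.3⁴)/(8·24.0³·6) = 3.319 N/mm
U = ½kδ² = 0.5 × 3.319 × 27.6² = 1264.2 N·mm = 1.2642 J

1.26 J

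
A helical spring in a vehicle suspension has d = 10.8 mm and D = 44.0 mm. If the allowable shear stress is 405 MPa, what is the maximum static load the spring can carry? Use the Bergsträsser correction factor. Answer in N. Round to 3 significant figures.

3310 N

C = D/d = 44.0/10.8 = 4.0741
K_B = (4C+2)/(4C−3) = 18.296/13.296 = 1.3760
τ_max = K·8FD/(πd³) → F_max = τ_allow·πd³/(8DK)
F_max = 405·π·10.8³/(8·44.0·1.3760) = 1.6028e+06/484.37 = 3309 N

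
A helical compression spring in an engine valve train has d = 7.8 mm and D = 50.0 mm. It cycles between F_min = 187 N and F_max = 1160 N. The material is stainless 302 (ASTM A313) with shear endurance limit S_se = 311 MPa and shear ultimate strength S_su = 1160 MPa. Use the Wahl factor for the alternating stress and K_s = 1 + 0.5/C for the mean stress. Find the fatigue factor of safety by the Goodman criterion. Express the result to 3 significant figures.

1.46

C = D/d = 50.0/7.8 = 6.4103; K_W = (4C−1)/(4C−4)+0.615/C = 1.2346; K_s = 1+0.5/C = 1.0780
F_a = (F_max−F_min)/2 = 486.5 N; F_m = (F_max+F_min)/2 = 673.5 N
τ_a = K_W·8F_aD/(πd³) = 1.2346 × 130.53 = 161.15 MPa
τ_m = K_s·8F_mD/(πd³) = 1.0780 × 180.7 = 194.8 MPa
Goodman: 1/n_f = τ_a/S_se + τ_m/S_su = 161.15/311 + 194.8/1160 = 0.51816 + 0.16793 = 0.68609
n_f = 1/0.68609 = 1.458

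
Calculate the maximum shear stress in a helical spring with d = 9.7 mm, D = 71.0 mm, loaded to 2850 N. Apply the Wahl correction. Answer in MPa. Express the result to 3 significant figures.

Spring index C = D/d = 71.0/9.7 = 7.3196
K_W = (4C−1)/(4C−4) + 0.615/C = 28.278/25.278 + 0.0840 = 1.2027
τ₀ = 8FD/(πd³) = 8·2850·71.0/(π·9.7³) = 1.6188e+06/2867.2 = 564.58 MPa
τ_max = K·τ₀ = 1.2027 × 564.58 = 679.02 MPa

679 MPa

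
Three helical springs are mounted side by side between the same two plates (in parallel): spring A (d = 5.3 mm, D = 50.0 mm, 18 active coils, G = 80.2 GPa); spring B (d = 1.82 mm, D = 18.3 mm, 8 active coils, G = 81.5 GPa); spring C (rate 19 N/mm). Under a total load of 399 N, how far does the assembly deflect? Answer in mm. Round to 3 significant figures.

k_A = Gd⁴/(8D³N_a) = (80.2×10³)(5.3⁴)/(8·50.0³·18) = 3.5156 N/mm
k_B = Gd⁴/(8D³N_a) = (81.5×10³)(1.82⁴)/(8·18.3³·8) = 2.2799 N/mm
Parallel: k_eq = 3.5156 + 2.2799 + 19 = 24.796 N/mm
δ = F/k_eq = 399/24.796 = 16.092 mm

16.1 mm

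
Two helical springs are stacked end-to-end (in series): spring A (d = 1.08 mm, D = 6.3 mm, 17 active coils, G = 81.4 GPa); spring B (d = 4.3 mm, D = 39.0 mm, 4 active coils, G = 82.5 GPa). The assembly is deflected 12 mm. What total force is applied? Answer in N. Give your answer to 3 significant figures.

32.1 N

k_A = Gd⁴/(8D³N_a) = (81.4×10³)(1.08⁴)/(8·6.3³·17) = 3.2566 N/mm
k_B = Gd⁴/(8D³N_a) = (82.5×10³)(4.3⁴)/(8·39.0³·4) = 14.859 N/mm
Series: 1/k_eq = 1/3.2566 + 1/14.859 = 0.37437; k_eq = 2.6711 N/mm
F = k_eq·δ = 2.6711·12 = 32.054 N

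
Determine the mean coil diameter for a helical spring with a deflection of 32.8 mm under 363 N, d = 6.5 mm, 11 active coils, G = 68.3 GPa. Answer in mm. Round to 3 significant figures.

50.0 mm

Required rate k = F/δ = 363/32.8 = 11.067 N/mm
D = (Gd⁴/(8N_a·k))^(1/3) = (68.3×10³·6.5⁴/(8·11·11.067))^(1/3)
  = (125187)^(1/3) = 50.0249 mm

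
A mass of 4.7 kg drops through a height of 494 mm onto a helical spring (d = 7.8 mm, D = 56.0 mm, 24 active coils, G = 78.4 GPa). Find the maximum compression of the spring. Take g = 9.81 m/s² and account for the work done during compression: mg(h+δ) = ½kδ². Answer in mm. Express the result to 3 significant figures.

78.3 mm

k = Gd⁴/(8D³N_a) = (78.4×10³)(7.8⁴)/(8·56.0³·24) = 8.6066 N/mm
W = mg = 4.7 × 9.81 = 46.107 N
½kδ² − Wδ − Wh = 0 → δ = (W + √(W² + 2kWh))/k
δ = (46.107 + √(2125.9 + 392060))/8.6066 = (46.107 + 627.84)/8.6066 = 78.307 mm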